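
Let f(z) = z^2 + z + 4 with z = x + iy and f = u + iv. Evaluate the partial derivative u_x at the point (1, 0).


Step 1: f(z) = (x+iy)^2 + (x+iy) + 4
Step 2: u = (x^2 - y^2) + x + 4
Step 3: u_x = 2x + 1
Step 4: At (1, 0): u_x = 2 + 1 = 3

3


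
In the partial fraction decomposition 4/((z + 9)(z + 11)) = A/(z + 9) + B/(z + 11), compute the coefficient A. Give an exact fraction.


Step 1: Multiply both sides by (z + 9) and set z = -9
Step 2: A = 4 / (-9 + 11)
Step 3: A = 4 / 2
Step 4: A = 2

2


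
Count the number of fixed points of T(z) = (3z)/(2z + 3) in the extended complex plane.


Step 1: Fixed points satisfy T(z) = z
Step 2: 2z^2 = 0
Step 3: Discriminant = 0^2 - 4*2*0 = 0
Step 4: Number of fixed points = 1

1


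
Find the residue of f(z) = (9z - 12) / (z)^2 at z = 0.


Step 1: Pole of order 2 at z = 0
Step 2: Res = lim d/dz [(z)^2 * f(z)] as z -> 0
Step 3: (z)^2 * f(z) = 9z - 12
Step 4: d/dz[9z - 12] = 9

9


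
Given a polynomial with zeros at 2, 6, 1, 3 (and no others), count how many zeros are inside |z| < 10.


Step 1: Check each root:
  z = 2: |2| = 2 < 10
  z = 6: |6| = 6 < 10
  z = 1: |1| = 1 < 10
  z = 3: |3| = 3 < 10
Step 2: Count = 4

4


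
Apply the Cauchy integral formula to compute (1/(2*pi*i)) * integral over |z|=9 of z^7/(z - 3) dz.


Step 1: f(z) = z^7, a = 3 is inside |z| = 9
Step 2: By Cauchy integral formula: (1/(2pi*i)) * integral = f(a)
Step 3: f(3) = 3^7 = 2187

2187


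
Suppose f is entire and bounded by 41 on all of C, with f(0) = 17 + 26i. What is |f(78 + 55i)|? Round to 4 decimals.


Step 1: By Liouville's theorem, a bounded entire function is constant.
Step 2: f(z) = f(0) = 17 + 26i for all z.
Step 3: |f(w)| = |17 + 26i| = sqrt(289 + 676)
Step 4: = 31.0644

31.0644


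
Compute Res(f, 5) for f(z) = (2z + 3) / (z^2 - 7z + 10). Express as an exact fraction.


Step 1: Q(z) = z^2 - 7z + 10 = (z - 5)(z - 2)
Step 2: Q'(z) = 2z - 7
Step 3: Q'(5) = 3, P(5) = 13
Step 4: Res = P(5)/Q'(5) = 13/3 = 13/3

13/3


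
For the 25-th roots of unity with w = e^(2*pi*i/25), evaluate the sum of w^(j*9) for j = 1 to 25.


Step 1: The sum sum_{j=1}^{n} w^(k*j) equals n if n | k, else 0.
Step 2: Here n = 25, k = 9
Step 3: Does n divide k? 25 | 9 -> False
Step 4: Sum = 0

0


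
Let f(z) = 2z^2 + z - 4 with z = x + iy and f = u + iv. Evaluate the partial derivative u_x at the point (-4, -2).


Step 1: f(z) = 2(x+iy)^2 + (x+iy) - 4
Step 2: u = 2(x^2 - y^2) + x - 4
Step 3: u_x = 4x + 1
Step 4: At (-4, -2): u_x = -16 + 1 = -15

-15


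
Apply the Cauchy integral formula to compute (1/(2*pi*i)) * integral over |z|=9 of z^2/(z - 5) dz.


Step 1: f(z) = z^2, a = 5 is inside |z| = 9
Step 2: By Cauchy integral formula: (1/(2pi*i)) * integral = f(a)
Step 3: f(5) = 5^2 = 25

25


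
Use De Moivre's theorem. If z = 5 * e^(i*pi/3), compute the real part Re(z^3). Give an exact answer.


Step 1: By De Moivre's theorem, z^3 = 5^3 * e^(i*3*pi/3) = 125 * (cos(pi) + i*sin(pi))
Step 2: |z|^3 = 5^3 = 125
Step 3: The angle pi already lies in [0, 2*pi)
Step 4: cos(pi) = -1
Step 5: Re(z^3) = 125 * (-1) = -125

-125


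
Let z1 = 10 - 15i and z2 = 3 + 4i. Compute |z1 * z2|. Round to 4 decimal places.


Step 1: |z1| = sqrt(10^2 + (-15)^2) = sqrt(325)
Step 2: |z2| = sqrt(3^2 + 4^2) = sqrt(25)
Step 3: |z1*z2| = |z1|*|z2| = sqrt(325) * sqrt(25) = sqrt(325 * 25) = sqrt(8125)
Step 4: = 90.1388

90.1388


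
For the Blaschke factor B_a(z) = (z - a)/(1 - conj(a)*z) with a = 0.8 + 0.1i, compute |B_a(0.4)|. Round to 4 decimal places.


Step 1: Numerator z0 - a = 0.4 - (0.8 + 0.1i) = -0.4 - 0.1i
Step 2: Denominator 1 - conj(a)*z0 = 1 - (0.8 - 0.1i)*0.4 = 0.68 + 0.04i
Step 3: |z0 - a|^2 = (-0.4)^2 + (-0.1)^2 = 0.17; |1 - conj(a)*z0|^2 = 0.68^2 + 0.04^2 = 0.464
Step 4: |B_a(0.4)| = sqrt(0.17 / 0.464) = sqrt(0.366379)
Step 5: = 0.6053

0.6053


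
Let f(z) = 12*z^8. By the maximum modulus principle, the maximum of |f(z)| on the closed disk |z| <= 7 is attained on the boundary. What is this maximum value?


Step 1: On |z| = 7, |f(z)| = 12 * |z|^8 = 12 * 7^8
Step 2: By maximum modulus principle, maximum is on boundary.
Step 3: Maximum = 12 * 5764801 = 69177612

69177612


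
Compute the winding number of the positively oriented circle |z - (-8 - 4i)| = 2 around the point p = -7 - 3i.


Step 1: Center c = (-8, -4), radius = 2
Step 2: |p - c|^2 = 1^2 + 1^2 = 2
Step 3: r^2 = 4
Step 4: |p-c| < r so winding number = 1

1


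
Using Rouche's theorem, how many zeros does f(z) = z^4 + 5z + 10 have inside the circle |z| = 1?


Step 1: On |z| = 1 the three terms have sizes |z^4| = 1^4 = 1, |5z| = 5*1 = 5, |10| = 10
Step 2: The dominant term is g(z) = 10; let h(z) = z^4 + 5z so f = g + h
Step 3: On |z| = 1: |g| = 10 and |h| <= 1 + 5 = 6
Step 4: Since 10 > 6, |h| < |g| on |z| = 1, so by Rouche f has the same number of zeros as g inside |z| < 1
Step 5: g(z) = 10 is a nonzero constant with no zeros inside |z| < 1. Answer = 0

0


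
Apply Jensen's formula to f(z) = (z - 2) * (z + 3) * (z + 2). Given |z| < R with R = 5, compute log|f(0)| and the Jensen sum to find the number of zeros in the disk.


Jensen's formula: (1/2pi)*integral log|f(Re^it)|dt = log|f(0)| + sum_{|a_k|<R} log(R/|a_k|)
Step 1: f(0) = (-2) * 3 * 2 = -12
Step 2: log|f(0)| = log|2| + log|-3| + log|-2| = 2.4849
Step 3: Zeros inside |z| < 5: 2, -3, -2
Step 4: Jensen sum = log(5/2) + log(5/3) + log(5/2) = 2.3434
Step 5: n(R) = number of terms in the Jensen sum = count of zeros inside |z| < 5 = 3

3


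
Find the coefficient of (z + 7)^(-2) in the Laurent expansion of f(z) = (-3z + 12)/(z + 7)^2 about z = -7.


Step 1: Write the numerator in powers of (z + 7): -3z + 12 = -3(z + 7) + (-3*(-7) + 12) = -3(z + 7) + 33
Step 2: Divide by (z + 7)^2: f(z) = 33(z + 7)^(-2) - 3(z + 7)^(-1)
Step 3: This finite sum is the Laurent series of f about z = -7.
Step 4: Coefficient of (z + 7)^(-2) = -3*(-7) + 12 = 33

33


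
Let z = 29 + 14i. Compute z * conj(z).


Step 1: conj(z) = 29 - 14i
Step 2: z * conj(z) = 29^2 + 14^2
Step 3: = 841 + 196 = 1037

1037


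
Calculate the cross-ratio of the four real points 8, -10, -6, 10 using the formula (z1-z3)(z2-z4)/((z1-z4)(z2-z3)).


Step 1: (z1-z3)(z2-z4) = 14 * (-20) = -280
Step 2: (z1-z4)(z2-z3) = (-2) * (-4) = 8
Step 3: Cross-ratio = -280/8 = -35

-35


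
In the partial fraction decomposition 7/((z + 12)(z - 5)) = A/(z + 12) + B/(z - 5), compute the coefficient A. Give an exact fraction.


Step 1: Multiply both sides by (z + 12) and set z = -12
Step 2: A = 7 / (-12 - 5)
Step 3: A = 7 / (-17)
Step 4: A = -7/17

-7/17


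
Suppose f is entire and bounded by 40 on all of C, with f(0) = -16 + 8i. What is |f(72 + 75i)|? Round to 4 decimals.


Step 1: By Liouville's theorem, a bounded entire function is constant.
Step 2: f(z) = f(0) = -16 + 8i for all z.
Step 3: |f(w)| = |-16 + 8i| = sqrt(256 + 64)
Step 4: = 17.8885

17.8885


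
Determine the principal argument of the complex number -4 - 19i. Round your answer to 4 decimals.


Step 1: z = -4 - 19i
Step 2: arg(z) = atan2(-19, -4)
Step 3: arg(z) = -1.7783

-1.7783


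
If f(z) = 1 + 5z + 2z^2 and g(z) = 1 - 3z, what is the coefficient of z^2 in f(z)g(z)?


Step 1: z^2 term in f*g comes from: (1)*(0) + (5z)*(-3z) + (2z^2)*(1)
Step 2: = 0 - 15 + 2
Step 3: = -13

-13


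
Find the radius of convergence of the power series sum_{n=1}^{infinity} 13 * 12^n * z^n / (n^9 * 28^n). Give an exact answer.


Step 1: General term a_n = 13 * 12^n / (n^9 * 28^n)
Step 2: By the root test, |a_n|^(1/n) = 13^(1/n) * 12 / (n^(9/n) * 28) -> 12/28 as n -> infinity (since 13^(1/n) -> 1 and n^(9/n) -> 1)
Step 3: R = 1/lim|a_n|^(1/n) = 28/12 = 7/3

7/3


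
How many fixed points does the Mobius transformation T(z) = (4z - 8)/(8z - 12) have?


Step 1: Fixed points satisfy T(z) = z
Step 2: 8z^2 - 16z + 8 = 0
Step 3: Discriminant = (-16)^2 - 4*8*8 = 0
Step 4: Number of fixed points = 1

1


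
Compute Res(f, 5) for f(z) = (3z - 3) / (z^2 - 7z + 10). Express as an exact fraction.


Step 1: Q(z) = z^2 - 7z + 10 = (z - 5)(z - 2)
Step 2: Q'(z) = 2z - 7
Step 3: Q'(5) = 3, P(5) = 12
Step 4: Res = P(5)/Q'(5) = 12/3 = 4

4


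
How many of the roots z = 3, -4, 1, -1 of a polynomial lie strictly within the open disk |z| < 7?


Step 1: Check each root:
  z = 3: |3| = 3 < 7
  z = -4: |-4| = 4 < 7
  z = 1: |1| = 1 < 7
  z = -1: |-1| = 1 < 7
Step 2: Count = 4

4


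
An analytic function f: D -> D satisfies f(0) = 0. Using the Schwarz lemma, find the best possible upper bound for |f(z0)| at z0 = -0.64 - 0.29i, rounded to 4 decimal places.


Step 1: Schwarz lemma: if f: D -> D is analytic with f(0) = 0, then |f(z)| <= |z| for all z in D, and this is sharp (f(z) = z).
Step 2: |z0|^2 = (-0.64)^2 + (-0.29)^2 = 0.4937
Step 3: |z0| = sqrt(0.4937) = 0.702638
Step 4: Best bound = |z0| = 0.7026

0.7026


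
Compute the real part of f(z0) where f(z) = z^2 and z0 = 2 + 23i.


Step 1: z0 = 2 + 23i
Step 2: z0^2 = 2^2 - 23^2 + 92i
Step 3: real part = 4 - 529 = -525

-525


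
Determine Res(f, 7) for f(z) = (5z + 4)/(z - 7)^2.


Step 1: Pole of order 2 at z = 7
Step 2: Res = lim d/dz [(z - 7)^2 * f(z)] as z -> 7
Step 3: (z - 7)^2 * f(z) = 5z + 4
Step 4: d/dz[5z + 4] = 5

5


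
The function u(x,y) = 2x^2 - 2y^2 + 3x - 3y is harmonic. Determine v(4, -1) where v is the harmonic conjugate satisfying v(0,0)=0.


Step 1: v_x = -u_y = 4y + 3
Step 2: v_y = u_x = 4x + 3
Step 3: v = 4xy + 3x + 3y + C
Step 4: v(0,0) = 0 => C = 0
Step 5: v(4, -1) = -7

-7


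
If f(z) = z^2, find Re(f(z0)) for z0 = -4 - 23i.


Step 1: z0 = -4 - 23i
Step 2: z0^2 = (-4)^2 - (-23)^2 + 184i
Step 3: real part = 16 - 529 = -513

-513


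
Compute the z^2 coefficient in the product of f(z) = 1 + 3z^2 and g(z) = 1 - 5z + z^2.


Step 1: z^2 term in f*g comes from: (1)*(z^2) + (0)*(-5z) + (3z^2)*(1)
Step 2: = 1 + 0 + 3
Step 3: = 4

4


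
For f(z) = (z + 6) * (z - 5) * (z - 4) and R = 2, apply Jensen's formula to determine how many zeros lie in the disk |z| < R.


Jensen's formula: (1/2pi)*integral log|f(Re^it)|dt = log|f(0)| + sum_{|a_k|<R} log(R/|a_k|)
Step 1: f(0) = 6 * (-5) * (-4) = 120
Step 2: log|f(0)| = log|-6| + log|5| + log|4| = 4.7875
Step 3: Zeros inside |z| < 2: none
Step 4: Jensen sum = (empty sum) = 0
Step 5: n(R) = number of terms in the Jensen sum = count of zeros inside |z| < 2 = 0

0


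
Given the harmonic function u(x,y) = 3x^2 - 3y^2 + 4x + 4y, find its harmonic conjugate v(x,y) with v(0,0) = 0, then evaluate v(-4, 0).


Step 1: v_x = -u_y = 6y - 4
Step 2: v_y = u_x = 6x + 4
Step 3: v = 6xy - 4x + 4y + C
Step 4: v(0,0) = 0 => C = 0
Step 5: v(-4, 0) = 16

16


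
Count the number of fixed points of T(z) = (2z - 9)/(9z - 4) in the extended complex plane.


Step 1: Fixed points satisfy T(z) = z
Step 2: 9z^2 - 6z + 9 = 0
Step 3: Discriminant = (-6)^2 - 4*9*9 = -288
Step 4: Number of fixed points = 2

2


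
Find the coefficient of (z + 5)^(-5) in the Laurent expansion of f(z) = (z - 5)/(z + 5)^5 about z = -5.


Step 1: Write the numerator in powers of (z + 5): z - 5 = (z + 5) + (1*(-5) - 5) = (z + 5) - 10
Step 2: Divide by (z + 5)^5: f(z) = -10(z + 5)^(-5) + (z + 5)^(-4)
Step 3: This finite sum is the Laurent series of f about z = -5.
Step 4: Coefficient of (z + 5)^(-5) = 1*(-5) - 5 = -10

-10


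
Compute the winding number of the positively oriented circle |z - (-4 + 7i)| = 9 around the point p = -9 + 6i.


Step 1: Center c = (-4, 7), radius = 9
Step 2: |p - c|^2 = (-5)^2 + (-1)^2 = 26
Step 3: r^2 = 81
Step 4: |p-c| < r so winding number = 1

1


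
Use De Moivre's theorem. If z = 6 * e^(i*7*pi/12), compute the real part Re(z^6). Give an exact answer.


Step 1: By De Moivre's theorem, z^6 = 6^6 * e^(i*6*7*pi/12) = 46656 * (cos(7*pi/2) + i*sin(7*pi/2))
Step 2: |z|^6 = 6^6 = 46656
Step 3: Reduce the angle mod 2*pi: 7*pi/2 - 2*pi = 3*pi/2
Step 4: cos(3*pi/2) = 0
Step 5: Re(z^6) = 46656 * 0 = 0

0


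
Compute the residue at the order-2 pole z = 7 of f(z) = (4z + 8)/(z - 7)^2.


Step 1: Pole of order 2 at z = 7
Step 2: Res = lim d/dz [(z - 7)^2 * f(z)] as z -> 7
Step 3: (z - 7)^2 * f(z) = 4z + 8
Step 4: d/dz[4z + 8] = 4

4


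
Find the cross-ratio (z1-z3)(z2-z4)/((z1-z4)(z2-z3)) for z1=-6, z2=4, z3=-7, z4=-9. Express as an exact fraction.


Step 1: (z1-z3)(z2-z4) = 1 * 13 = 13
Step 2: (z1-z4)(z2-z3) = 3 * 11 = 33
Step 3: Cross-ratio = 13/33 = 13/33

13/33


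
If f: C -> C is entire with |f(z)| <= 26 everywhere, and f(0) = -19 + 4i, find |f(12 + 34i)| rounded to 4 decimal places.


Step 1: By Liouville's theorem, a bounded entire function is constant.
Step 2: f(z) = f(0) = -19 + 4i for all z.
Step 3: |f(w)| = |-19 + 4i| = sqrt(361 + 16)
Step 4: = 19.4165

19.4165


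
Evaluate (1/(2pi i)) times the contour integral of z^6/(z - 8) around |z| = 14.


Step 1: f(z) = z^6, a = 8 is inside |z| = 14
Step 2: By Cauchy integral formula: (1/(2pi*i)) * integral = f(a)
Step 3: f(8) = 8^6 = 262144

262144


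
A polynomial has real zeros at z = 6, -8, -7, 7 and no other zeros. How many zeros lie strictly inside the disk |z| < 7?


Step 1: Check each root:
  z = 6: |6| = 6 < 7
  z = -8: |-8| = 8 >= 7
  z = -7: |-7| = 7 >= 7
  z = 7: |7| = 7 >= 7
Step 2: Count = 1

1


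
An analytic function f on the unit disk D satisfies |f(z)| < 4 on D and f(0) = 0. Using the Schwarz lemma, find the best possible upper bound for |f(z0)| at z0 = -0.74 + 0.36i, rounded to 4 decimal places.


Step 1: g = f/4 maps D -> D with g(0) = 0, so by the Schwarz lemma |g(z)| <= |z|, i.e. |f(z)| <= 4|z|; this is sharp (f(z) = 4z).
Step 2: |z0|^2 = (-0.74)^2 + 0.36^2 = 0.6772
Step 3: |z0| = sqrt(0.6772) = 0.822922
Step 4: Best bound = 4 * |z0| = 4 * 0.822922 = 3.2917

3.2917


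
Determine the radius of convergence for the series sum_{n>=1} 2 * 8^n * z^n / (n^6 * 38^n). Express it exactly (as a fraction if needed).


Step 1: General term a_n = 2 * 8^n / (n^6 * 38^n)
Step 2: By the root test, |a_n|^(1/n) = 2^(1/n) * 8 / (n^(6/n) * 38) -> 8/38 as n -> infinity (since 2^(1/n) -> 1 and n^(6/n) -> 1)
Step 3: R = 1/lim|a_n|^(1/n) = 38/8 = 19/4

19/4


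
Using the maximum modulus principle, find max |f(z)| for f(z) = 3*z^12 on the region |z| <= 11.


Step 1: On |z| = 11, |f(z)| = 3 * |z|^12 = 3 * 11^12
Step 2: By maximum modulus principle, maximum is on boundary.
Step 3: Maximum = 3 * 3138428376721 = 9415285130163

9415285130163


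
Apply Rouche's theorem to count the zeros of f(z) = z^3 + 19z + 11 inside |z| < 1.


Step 1: On |z| = 1 the three terms have sizes |z^3| = 1^3 = 1, |19z| = 19*1 = 19, |11| = 11
Step 2: The dominant term is g(z) = 19z; let h(z) = z^3 + 11 so f = g + h
Step 3: On |z| = 1: |g| = 19 and |h| <= 1 + 11 = 12
Step 4: Since 19 > 12, |h| < |g| on |z| = 1, so by Rouche f has the same number of zeros as g inside |z| < 1
Step 5: g(z) = 19z has 1 zero (at the origin, multiplicity 1) inside |z| < 1. Answer = 1

1


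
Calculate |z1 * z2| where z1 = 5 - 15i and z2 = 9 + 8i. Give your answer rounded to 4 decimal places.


Step 1: |z1| = sqrt(5^2 + (-15)^2) = sqrt(250)
Step 2: |z2| = sqrt(9^2 + 8^2) = sqrt(145)
Step 3: |z1*z2| = |z1|*|z2| = sqrt(250) * sqrt(145) = sqrt(250 * 145) = sqrt(36250)
Step 4: = 190.3943

190.3943


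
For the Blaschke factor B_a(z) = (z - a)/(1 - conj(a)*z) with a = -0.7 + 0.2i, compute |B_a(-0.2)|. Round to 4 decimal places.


Step 1: Numerator z0 - a = -0.2 - (-0.7 + 0.2i) = 0.5 - 0.2i
Step 2: Denominator 1 - conj(a)*z0 = 1 - (-0.7 - 0.2i)*(-0.2) = 0.86 - 0.04i
Step 3: |z0 - a|^2 = 0.5^2 + (-0.2)^2 = 0.29; |1 - conj(a)*z0|^2 = 0.86^2 + (-0.04)^2 = 0.7412
Step 4: |B_a(-0.2)| = sqrt(0.29 / 0.7412) = sqrt(0.391257)
Step 5: = 0.6255

0.6255


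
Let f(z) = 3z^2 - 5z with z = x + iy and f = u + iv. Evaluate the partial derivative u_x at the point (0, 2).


Step 1: f(z) = 3(x+iy)^2 - 5(x+iy) + 0
Step 2: u = 3(x^2 - y^2) - 5x + 0
Step 3: u_x = 6x - 5
Step 4: At (0, 2): u_x = 0 - 5 = -5

-5


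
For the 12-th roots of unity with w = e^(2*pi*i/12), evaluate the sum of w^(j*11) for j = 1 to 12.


Step 1: The sum sum_{j=1}^{n} w^(k*j) equals n if n | k, else 0.
Step 2: Here n = 12, k = 11
Step 3: Does n divide k? 12 | 11 -> False
Step 4: Sum = 0

0


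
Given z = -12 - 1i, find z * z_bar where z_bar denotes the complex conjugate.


Step 1: conj(z) = -12 + 1i
Step 2: z * conj(z) = (-12)^2 + (-1)^2
Step 3: = 144 + 1 = 145

145


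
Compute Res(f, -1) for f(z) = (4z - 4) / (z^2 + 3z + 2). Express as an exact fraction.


Step 1: Q(z) = z^2 + 3z + 2 = (z + 1)(z + 2)
Step 2: Q'(z) = 2z + 3
Step 3: Q'(-1) = 1, P(-1) = -8
Step 4: Res = P(-1)/Q'(-1) = -8/1 = -8

-8


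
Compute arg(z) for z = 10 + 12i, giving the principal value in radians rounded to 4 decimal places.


Step 1: z = 10 + 12i
Step 2: arg(z) = atan2(12, 10)
Step 3: arg(z) = 0.8761

0.8761


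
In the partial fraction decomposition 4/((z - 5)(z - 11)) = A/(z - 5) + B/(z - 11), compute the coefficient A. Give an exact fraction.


Step 1: Multiply both sides by (z - 5) and set z = 5
Step 2: A = 4 / (5 - 11)
Step 3: A = 4 / (-6)
Step 4: A = -2/3

-2/3


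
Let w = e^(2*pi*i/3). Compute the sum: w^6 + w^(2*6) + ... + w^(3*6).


Step 1: The sum sum_{j=1}^{n} w^(k*j) equals n if n | k, else 0.
Step 2: Here n = 3, k = 6
Step 3: Does n divide k? 3 | 6 -> True
Step 4: Sum = 3

3


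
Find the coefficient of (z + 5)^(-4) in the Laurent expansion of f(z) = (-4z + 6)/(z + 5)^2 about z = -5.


Step 1: Write the numerator in powers of (z + 5): -4z + 6 = -4(z + 5) + (-4*(-5) + 6) = -4(z + 5) + 26
Step 2: Divide by (z + 5)^2: f(z) = 26(z + 5)^(-2) - 4(z + 5)^(-1)
Step 3: This finite sum is the Laurent series of f about z = -5.
Step 4: Only the powers -2 and -1 appear, so the coefficient of (z + 5)^(-4) = 0

0


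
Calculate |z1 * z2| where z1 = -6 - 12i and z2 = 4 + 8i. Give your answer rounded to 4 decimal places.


Step 1: |z1| = sqrt((-6)^2 + (-12)^2) = sqrt(180)
Step 2: |z2| = sqrt(4^2 + 8^2) = sqrt(80)
Step 3: |z1*z2| = |z1|*|z2| = sqrt(180) * sqrt(80) = sqrt(180 * 80) = sqrt(14400)
Step 4: = 120.0

120.0


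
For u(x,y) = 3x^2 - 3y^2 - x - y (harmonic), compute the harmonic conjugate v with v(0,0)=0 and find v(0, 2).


Step 1: v_x = -u_y = 6y + 1
Step 2: v_y = u_x = 6x - 1
Step 3: v = 6xy + x - y + C
Step 4: v(0,0) = 0 => C = 0
Step 5: v(0, 2) = -2

-2


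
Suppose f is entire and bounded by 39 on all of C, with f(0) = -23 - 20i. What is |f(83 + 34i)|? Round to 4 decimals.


Step 1: By Liouville's theorem, a bounded entire function is constant.
Step 2: f(z) = f(0) = -23 - 20i for all z.
Step 3: |f(w)| = |-23 - 20i| = sqrt(529 + 400)
Step 4: = 30.4795

30.4795


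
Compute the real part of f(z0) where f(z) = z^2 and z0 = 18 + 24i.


Step 1: z0 = 18 + 24i
Step 2: z0^2 = 18^2 - 24^2 + 864i
Step 3: real part = 324 - 576 = -252

-252


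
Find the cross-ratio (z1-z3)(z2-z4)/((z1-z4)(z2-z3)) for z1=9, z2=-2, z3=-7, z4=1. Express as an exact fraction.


Step 1: (z1-z3)(z2-z4) = 16 * (-3) = -48
Step 2: (z1-z4)(z2-z3) = 8 * 5 = 40
Step 3: Cross-ratio = -48/40 = -6/5

-6/5


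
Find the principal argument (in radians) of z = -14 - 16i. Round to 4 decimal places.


Step 1: z = -14 - 16i
Step 2: arg(z) = atan2(-16, -14)
Step 3: arg(z) = -2.2896

-2.2896


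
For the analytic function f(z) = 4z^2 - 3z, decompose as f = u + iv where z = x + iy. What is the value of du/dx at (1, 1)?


Step 1: f(z) = 4(x+iy)^2 - 3(x+iy) + 0
Step 2: u = 4(x^2 - y^2) - 3x + 0
Step 3: u_x = 8x - 3
Step 4: At (1, 1): u_x = 8 - 3 = 5

5


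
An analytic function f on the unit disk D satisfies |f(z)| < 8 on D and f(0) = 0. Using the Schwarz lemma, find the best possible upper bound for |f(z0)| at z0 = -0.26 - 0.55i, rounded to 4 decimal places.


Step 1: g = f/8 maps D -> D with g(0) = 0, so by the Schwarz lemma |g(z)| <= |z|, i.e. |f(z)| <= 8|z|; this is sharp (f(z) = 8z).
Step 2: |z0|^2 = (-0.26)^2 + (-0.55)^2 = 0.3701
Step 3: |z0| = sqrt(0.3701) = 0.608358
Step 4: Best bound = 8 * |z0| = 8 * 0.608358 = 4.8669

4.8669


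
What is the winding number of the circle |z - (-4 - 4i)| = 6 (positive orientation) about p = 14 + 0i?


Step 1: Center c = (-4, -4), radius = 6
Step 2: |p - c|^2 = 18^2 + 4^2 = 340
Step 3: r^2 = 36
Step 4: |p-c| > r so winding number = 0

0


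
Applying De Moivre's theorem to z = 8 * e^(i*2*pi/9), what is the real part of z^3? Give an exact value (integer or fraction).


Step 1: By De Moivre's theorem, z^3 = 8^3 * e^(i*3*2*pi/9) = 512 * (cos(2*pi/3) + i*sin(2*pi/3))
Step 2: |z|^3 = 8^3 = 512
Step 3: The angle 2*pi/3 already lies in [0, 2*pi)
Step 4: cos(2*pi/3) = -1/2
Step 5: Re(z^3) = 512 * (-1/2) = -256

-256


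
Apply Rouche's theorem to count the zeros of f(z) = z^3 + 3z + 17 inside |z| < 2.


Step 1: On |z| = 2 the three terms have sizes |z^3| = 2^3 = 8, |3z| = 3*2 = 6, |17| = 17
Step 2: The dominant term is g(z) = 17; let h(z) = z^3 + 3z so f = g + h
Step 3: On |z| = 2: |g| = 17 and |h| <= 8 + 6 = 14
Step 4: Since 17 > 14, |h| < |g| on |z| = 2, so by Rouche f has the same number of zeros as g inside |z| < 2
Step 5: g(z) = 17 is a nonzero constant with no zeros inside |z| < 2. Answer = 0

0


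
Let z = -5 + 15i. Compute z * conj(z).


Step 1: conj(z) = -5 - 15i
Step 2: z * conj(z) = (-5)^2 + 15^2
Step 3: = 25 + 225 = 250

250


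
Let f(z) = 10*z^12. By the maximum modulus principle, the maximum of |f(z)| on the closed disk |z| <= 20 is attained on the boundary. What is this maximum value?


Step 1: On |z| = 20, |f(z)| = 10 * |z|^12 = 10 * 20^12
Step 2: By maximum modulus principle, maximum is on boundary.
Step 3: Maximum = 10 * 4096000000000000 = 40960000000000000

40960000000000000


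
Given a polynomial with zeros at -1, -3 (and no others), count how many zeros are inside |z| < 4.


Step 1: Check each root:
  z = -1: |-1| = 1 < 4
  z = -3: |-3| = 3 < 4
Step 2: Count = 2

2


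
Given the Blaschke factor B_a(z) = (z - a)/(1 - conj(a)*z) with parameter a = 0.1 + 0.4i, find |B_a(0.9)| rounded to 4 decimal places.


Step 1: Numerator z0 - a = 0.9 - (0.1 + 0.4i) = 0.8 - 0.4i
Step 2: Denominator 1 - conj(a)*z0 = 1 - (0.1 - 0.4i)*0.9 = 0.91 + 0.36i
Step 3: |z0 - a|^2 = 0.8^2 + (-0.4)^2 = 0.8; |1 - conj(a)*z0|^2 = 0.91^2 + 0.36^2 = 0.9577
Step 4: |B_a(0.9)| = sqrt(0.8 / 0.9577) = sqrt(0.835335)
Step 5: = 0.914

0.914


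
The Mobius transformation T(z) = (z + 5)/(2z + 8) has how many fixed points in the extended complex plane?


Step 1: Fixed points satisfy T(z) = z
Step 2: 2z^2 + 7z - 5 = 0
Step 3: Discriminant = 7^2 - 4*2*(-5) = 89
Step 4: Number of fixed points = 2

2


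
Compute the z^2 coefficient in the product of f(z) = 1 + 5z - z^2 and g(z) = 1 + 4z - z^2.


Step 1: z^2 term in f*g comes from: (1)*(-z^2) + (5z)*(4z) + (-z^2)*(1)
Step 2: = -1 + 20 - 1
Step 3: = 18

18


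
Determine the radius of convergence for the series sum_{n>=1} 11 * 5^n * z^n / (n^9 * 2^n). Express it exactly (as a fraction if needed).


Step 1: General term a_n = 11 * 5^n / (n^9 * 2^n)
Step 2: By the root test, |a_n|^(1/n) = 11^(1/n) * 5 / (n^(9/n) * 2) -> 5/2 as n -> infinity (since 11^(1/n) -> 1 and n^(9/n) -> 1)
Step 3: R = 1/lim|a_n|^(1/n) = 2/5

2/5


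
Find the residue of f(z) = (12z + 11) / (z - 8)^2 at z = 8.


Step 1: Pole of order 2 at z = 8
Step 2: Res = lim d/dz [(z - 8)^2 * f(z)] as z -> 8
Step 3: (z - 8)^2 * f(z) = 12z + 11
Step 4: d/dz[12z + 11] = 12

12


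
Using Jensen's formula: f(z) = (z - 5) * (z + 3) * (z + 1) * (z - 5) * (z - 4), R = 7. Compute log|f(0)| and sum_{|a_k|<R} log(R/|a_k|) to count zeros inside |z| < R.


Jensen's formula: (1/2pi)*integral log|f(Re^it)|dt = log|f(0)| + sum_{|a_k|<R} log(R/|a_k|)
Step 1: f(0) = (-5) * 3 * 1 * (-5) * (-4) = -300
Step 2: log|f(0)| = log|5| + log|-3| + log|-1| + log|5| + log|4| = 5.7038
Step 3: Zeros inside |z| < 7: 5, -3, -1, 5, 4
Step 4: Jensen sum = log(7/5) + log(7/3) + log(7/1) + log(7/5) + log(7/4) = 4.0258
Step 5: n(R) = number of terms in the Jensen sum = count of zeros inside |z| < 7 = 5

5


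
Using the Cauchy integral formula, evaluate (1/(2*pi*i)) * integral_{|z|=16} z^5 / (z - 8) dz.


Step 1: f(z) = z^5, a = 8 is inside |z| = 16
Step 2: By Cauchy integral formula: (1/(2pi*i)) * integral = f(a)
Step 3: f(8) = 8^5 = 32768

32768


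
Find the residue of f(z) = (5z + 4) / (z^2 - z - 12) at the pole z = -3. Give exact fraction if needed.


Step 1: Q(z) = z^2 - z - 12 = (z + 3)(z - 4)
Step 2: Q'(z) = 2z - 1
Step 3: Q'(-3) = -7, P(-3) = -11
Step 4: Res = P(-3)/Q'(-3) = -11/(-7) = 11/7

11/7


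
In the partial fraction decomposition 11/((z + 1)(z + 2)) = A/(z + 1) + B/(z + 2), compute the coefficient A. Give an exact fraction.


Step 1: Multiply both sides by (z + 1) and set z = -1
Step 2: A = 11 / (-1 + 2)
Step 3: A = 11 / 1
Step 4: A = 11

11


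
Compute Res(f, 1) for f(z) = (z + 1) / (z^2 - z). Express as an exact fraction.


Step 1: Q(z) = z^2 - z = (z - 1)(z)
Step 2: Q'(z) = 2z - 1
Step 3: Q'(1) = 1, P(1) = 2
Step 4: Res = P(1)/Q'(1) = 2/1 = 2

2


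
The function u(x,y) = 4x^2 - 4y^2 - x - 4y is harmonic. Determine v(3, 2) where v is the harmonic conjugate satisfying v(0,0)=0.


Step 1: v_x = -u_y = 8y + 4
Step 2: v_y = u_x = 8x - 1
Step 3: v = 8xy + 4x - y + C
Step 4: v(0,0) = 0 => C = 0
Step 5: v(3, 2) = 58

58


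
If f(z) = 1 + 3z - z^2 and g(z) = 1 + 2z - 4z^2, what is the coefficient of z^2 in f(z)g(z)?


Step 1: z^2 term in f*g comes from: (1)*(-4z^2) + (3z)*(2z) + (-z^2)*(1)
Step 2: = -4 + 6 - 1
Step 3: = 1

1


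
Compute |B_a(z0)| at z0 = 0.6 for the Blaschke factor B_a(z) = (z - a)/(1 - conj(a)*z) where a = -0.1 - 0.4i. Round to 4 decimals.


Step 1: Numerator z0 - a = 0.6 - (-0.1 - 0.4i) = 0.7 + 0.4i
Step 2: Denominator 1 - conj(a)*z0 = 1 - (-0.1 + 0.4i)*0.6 = 1.06 - 0.24i
Step 3: |z0 - a|^2 = 0.7^2 + 0.4^2 = 0.65; |1 - conj(a)*z0|^2 = 1.06^2 + (-0.24)^2 = 1.1812
Step 4: |B_a(0.6)| = sqrt(0.65 / 1.1812) = sqrt(0.550288)
Step 5: = 0.7418

0.7418


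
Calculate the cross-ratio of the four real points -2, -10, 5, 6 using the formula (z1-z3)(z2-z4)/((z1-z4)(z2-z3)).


Step 1: (z1-z3)(z2-z4) = (-7) * (-16) = 112
Step 2: (z1-z4)(z2-z3) = (-8) * (-15) = 120
Step 3: Cross-ratio = 112/120 = 14/15

14/15


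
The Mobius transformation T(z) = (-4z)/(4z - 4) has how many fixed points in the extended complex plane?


Step 1: Fixed points satisfy T(z) = z
Step 2: 4z^2 = 0
Step 3: Discriminant = 0^2 - 4*4*0 = 0
Step 4: Number of fixed points = 1

1


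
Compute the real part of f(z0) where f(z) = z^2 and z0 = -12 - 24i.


Step 1: z0 = -12 - 24i
Step 2: z0^2 = (-12)^2 - (-24)^2 + 576i
Step 3: real part = 144 - 576 = -432

-432


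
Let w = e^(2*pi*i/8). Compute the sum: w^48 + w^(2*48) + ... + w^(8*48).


Step 1: The sum sum_{j=1}^{n} w^(k*j) equals n if n | k, else 0.
Step 2: Here n = 8, k = 48
Step 3: Does n divide k? 8 | 48 -> True
Step 4: Sum = 8

8


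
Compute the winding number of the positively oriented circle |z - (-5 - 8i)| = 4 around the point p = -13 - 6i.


Step 1: Center c = (-5, -8), radius = 4
Step 2: |p - c|^2 = (-8)^2 + 2^2 = 68
Step 3: r^2 = 16
Step 4: |p-c| > r so winding number = 0

0


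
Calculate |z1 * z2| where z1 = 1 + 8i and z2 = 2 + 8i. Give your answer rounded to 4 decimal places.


Step 1: |z1| = sqrt(1^2 + 8^2) = sqrt(65)
Step 2: |z2| = sqrt(2^2 + 8^2) = sqrt(68)
Step 3: |z1*z2| = |z1|*|z2| = sqrt(65) * sqrt(68) = sqrt(65 * 68) = sqrt(4420)
Step 4: = 66.4831

66.4831


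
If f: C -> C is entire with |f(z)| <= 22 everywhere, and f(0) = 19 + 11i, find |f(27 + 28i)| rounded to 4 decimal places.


Step 1: By Liouville's theorem, a bounded entire function is constant.
Step 2: f(z) = f(0) = 19 + 11i for all z.
Step 3: |f(w)| = |19 + 11i| = sqrt(361 + 121)
Step 4: = 21.9545

21.9545


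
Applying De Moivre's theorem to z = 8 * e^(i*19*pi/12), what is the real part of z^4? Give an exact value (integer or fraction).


Step 1: By De Moivre's theorem, z^4 = 8^4 * e^(i*4*19*pi/12) = 4096 * (cos(19*pi/3) + i*sin(19*pi/3))
Step 2: |z|^4 = 8^4 = 4096
Step 3: Reduce the angle mod 2*pi: 19*pi/3 - 6*pi = pi/3
Step 4: cos(pi/3) = 1/2
Step 5: Re(z^4) = 4096 * 1/2 = 2048

2048


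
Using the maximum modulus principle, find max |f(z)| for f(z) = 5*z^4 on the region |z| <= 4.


Step 1: On |z| = 4, |f(z)| = 5 * |z|^4 = 5 * 4^4
Step 2: By maximum modulus principle, maximum is on boundary.
Step 3: Maximum = 5 * 256 = 1280

1280


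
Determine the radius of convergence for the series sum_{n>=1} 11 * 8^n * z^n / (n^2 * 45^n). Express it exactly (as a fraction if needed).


Step 1: General term a_n = 11 * 8^n / (n^2 * 45^n)
Step 2: By the root test, |a_n|^(1/n) = 11^(1/n) * 8 / (n^(2/n) * 45) -> 8/45 as n -> infinity (since 11^(1/n) -> 1 and n^(2/n) -> 1)
Step 3: R = 1/lim|a_n|^(1/n) = 45/8

45/8


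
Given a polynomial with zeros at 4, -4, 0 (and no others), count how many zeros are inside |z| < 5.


Step 1: Check each root:
  z = 4: |4| = 4 < 5
  z = -4: |-4| = 4 < 5
  z = 0: |0| = 0 < 5
Step 2: Count = 3

3


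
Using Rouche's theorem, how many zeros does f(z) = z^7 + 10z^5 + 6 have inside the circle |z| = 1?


Step 1: On |z| = 1 the three terms have sizes |z^7| = 1^7 = 1, |10z^5| = 10*1^5 = 10, |6| = 6
Step 2: The dominant term is g(z) = 10z^5; let h(z) = z^7 + 6 so f = g + h
Step 3: On |z| = 1: |g| = 10 and |h| <= 1 + 6 = 7
Step 4: Since 10 > 7, |h| < |g| on |z| = 1, so by Rouche f has the same number of zeros as g inside |z| < 1
Step 5: g(z) = 10z^5 has 5 zeros (at the origin, multiplicity 5) inside |z| < 1. Answer = 5

5


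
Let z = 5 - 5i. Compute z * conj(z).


Step 1: conj(z) = 5 + 5i
Step 2: z * conj(z) = 5^2 + (-5)^2
Step 3: = 25 + 25 = 50

50


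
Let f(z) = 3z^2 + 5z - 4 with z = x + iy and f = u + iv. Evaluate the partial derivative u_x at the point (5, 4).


Step 1: f(z) = 3(x+iy)^2 + 5(x+iy) - 4
Step 2: u = 3(x^2 - y^2) + 5x - 4
Step 3: u_x = 6x + 5
Step 4: At (5, 4): u_x = 30 + 5 = 35

35


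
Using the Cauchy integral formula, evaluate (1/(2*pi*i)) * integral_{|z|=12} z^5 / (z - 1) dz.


Step 1: f(z) = z^5, a = 1 is inside |z| = 12
Step 2: By Cauchy integral formula: (1/(2pi*i)) * integral = f(a)
Step 3: f(1) = 1^5 = 1

1


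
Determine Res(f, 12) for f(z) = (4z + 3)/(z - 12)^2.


Step 1: Pole of order 2 at z = 12
Step 2: Res = lim d/dz [(z - 12)^2 * f(z)] as z -> 12
Step 3: (z - 12)^2 * f(z) = 4z + 3
Step 4: d/dz[4z + 3] = 4

4


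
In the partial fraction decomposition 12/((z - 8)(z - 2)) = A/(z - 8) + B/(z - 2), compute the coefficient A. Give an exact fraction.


Step 1: Multiply both sides by (z - 8) and set z = 8
Step 2: A = 12 / (8 - 2)
Step 3: A = 12 / 6
Step 4: A = 2

2


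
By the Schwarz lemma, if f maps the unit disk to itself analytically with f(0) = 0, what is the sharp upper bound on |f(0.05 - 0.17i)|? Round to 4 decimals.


Step 1: Schwarz lemma: if f: D -> D is analytic with f(0) = 0, then |f(z)| <= |z| for all z in D, and this is sharp (f(z) = z).
Step 2: |z0|^2 = 0.05^2 + (-0.17)^2 = 0.0314
Step 3: |z0| = sqrt(0.0314) = 0.1772
Step 4: Best bound = |z0| = 0.1772

0.1772


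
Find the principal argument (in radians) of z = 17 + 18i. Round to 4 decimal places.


Step 1: z = 17 + 18i
Step 2: arg(z) = atan2(18, 17)
Step 3: arg(z) = 0.814

0.814


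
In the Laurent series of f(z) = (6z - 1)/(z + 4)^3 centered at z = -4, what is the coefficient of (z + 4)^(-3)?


Step 1: Write the numerator in powers of (z + 4): 6z - 1 = 6(z + 4) + (6*(-4) - 1) = 6(z + 4) - 25
Step 2: Divide by (z + 4)^3: f(z) = -25(z + 4)^(-3) + 6(z + 4)^(-2)
Step 3: This finite sum is the Laurent series of f about z = -4.
Step 4: Coefficient of (z + 4)^(-3) = 6*(-4) - 1 = -25

-25


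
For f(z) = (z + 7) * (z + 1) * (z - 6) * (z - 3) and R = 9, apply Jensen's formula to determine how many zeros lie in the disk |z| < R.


Jensen's formula: (1/2pi)*integral log|f(Re^it)|dt = log|f(0)| + sum_{|a_k|<R} log(R/|a_k|)
Step 1: f(0) = 7 * 1 * (-6) * (-3) = 126
Step 2: log|f(0)| = log|-7| + log|-1| + log|6| + log|3| = 4.8363
Step 3: Zeros inside |z| < 9: -7, -1, 6, 3
Step 4: Jensen sum = log(9/7) + log(9/1) + log(9/6) + log(9/3) = 3.9526
Step 5: n(R) = number of terms in the Jensen sum = count of zeros inside |z| < 9 = 4

4


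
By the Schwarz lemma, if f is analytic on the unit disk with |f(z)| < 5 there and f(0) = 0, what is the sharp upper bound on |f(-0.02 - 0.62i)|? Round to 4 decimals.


Step 1: g = f/5 maps D -> D with g(0) = 0, so by the Schwarz lemma |g(z)| <= |z|, i.e. |f(z)| <= 5|z|; this is sharp (f(z) = 5z).
Step 2: |z0|^2 = (-0.02)^2 + (-0.62)^2 = 0.3848
Step 3: |z0| = sqrt(0.3848) = 0.620322
Step 4: Best bound = 5 * |z0| = 5 * 0.620322 = 3.1016

3.1016


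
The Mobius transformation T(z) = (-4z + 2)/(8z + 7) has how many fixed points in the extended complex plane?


Step 1: Fixed points satisfy T(z) = z
Step 2: 8z^2 + 11z - 2 = 0
Step 3: Discriminant = 11^2 - 4*8*(-2) = 185
Step 4: Number of fixed points = 2

2


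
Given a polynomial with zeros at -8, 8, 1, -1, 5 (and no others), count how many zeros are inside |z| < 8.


Step 1: Check each root:
  z = -8: |-8| = 8 >= 8
  z = 8: |8| = 8 >= 8
  z = 1: |1| = 1 < 8
  z = -1: |-1| = 1 < 8
  z = 5: |5| = 5 < 8
Step 2: Count = 3

3


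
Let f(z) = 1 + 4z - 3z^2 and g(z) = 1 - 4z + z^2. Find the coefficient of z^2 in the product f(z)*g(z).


Step 1: z^2 term in f*g comes from: (1)*(z^2) + (4z)*(-4z) + (-3z^2)*(1)
Step 2: = 1 - 16 - 3
Step 3: = -18

-18


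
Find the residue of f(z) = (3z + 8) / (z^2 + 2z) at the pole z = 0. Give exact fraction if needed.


Step 1: Q(z) = z^2 + 2z = (z)(z + 2)
Step 2: Q'(z) = 2z + 2
Step 3: Q'(0) = 2, P(0) = 8
Step 4: Res = P(0)/Q'(0) = 8/2 = 4

4


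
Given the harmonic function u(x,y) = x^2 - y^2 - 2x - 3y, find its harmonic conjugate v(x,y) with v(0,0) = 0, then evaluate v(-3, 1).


Step 1: v_x = -u_y = 2y + 3
Step 2: v_y = u_x = 2x - 2
Step 3: v = 2xy + 3x - 2y + C
Step 4: v(0,0) = 0 => C = 0
Step 5: v(-3, 1) = -17

-17


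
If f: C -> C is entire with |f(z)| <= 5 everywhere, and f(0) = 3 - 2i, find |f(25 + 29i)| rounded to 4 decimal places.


Step 1: By Liouville's theorem, a bounded entire function is constant.
Step 2: f(z) = f(0) = 3 - 2i for all z.
Step 3: |f(w)| = |3 - 2i| = sqrt(9 + 4)
Step 4: = 3.6056

3.6056


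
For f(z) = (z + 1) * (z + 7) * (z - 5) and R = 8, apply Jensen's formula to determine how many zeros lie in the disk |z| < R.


Jensen's formula: (1/2pi)*integral log|f(Re^it)|dt = log|f(0)| + sum_{|a_k|<R} log(R/|a_k|)
Step 1: f(0) = 1 * 7 * (-5) = -35
Step 2: log|f(0)| = log|-1| + log|-7| + log|5| = 3.5553
Step 3: Zeros inside |z| < 8: -1, -7, 5
Step 4: Jensen sum = log(8/1) + log(8/7) + log(8/5) = 2.683
Step 5: n(R) = number of terms in the Jensen sum = count of zeros inside |z| < 8 = 3

3


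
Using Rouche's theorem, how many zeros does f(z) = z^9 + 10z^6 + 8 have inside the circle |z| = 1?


Step 1: On |z| = 1 the three terms have sizes |z^9| = 1^9 = 1, |10z^6| = 10*1^6 = 10, |8| = 8
Step 2: The dominant term is g(z) = 10z^6; let h(z) = z^9 + 8 so f = g + h
Step 3: On |z| = 1: |g| = 10 and |h| <= 1 + 8 = 9
Step 4: Since 10 > 9, |h| < |g| on |z| = 1, so by Rouche f has the same number of zeros as g inside |z| < 1
Step 5: g(z) = 10z^6 has 6 zeros (at the origin, multiplicity 6) inside |z| < 1. Answer = 6

6


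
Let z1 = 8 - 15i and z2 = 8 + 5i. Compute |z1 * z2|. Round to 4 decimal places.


Step 1: |z1| = sqrt(8^2 + (-15)^2) = sqrt(289)
Step 2: |z2| = sqrt(8^2 + 5^2) = sqrt(89)
Step 3: |z1*z2| = |z1|*|z2| = sqrt(289) * sqrt(89) = sqrt(289 * 89) = sqrt(25721)
Step 4: = 160.3777

160.3777


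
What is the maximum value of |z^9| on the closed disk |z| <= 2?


Step 1: On |z| = 2, |f(z)| = |z|^9 = 2^9
Step 2: By maximum modulus principle, maximum is on boundary.
Step 3: Maximum = 512 = 512

512


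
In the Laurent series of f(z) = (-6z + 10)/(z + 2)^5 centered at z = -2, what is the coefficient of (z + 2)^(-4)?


Step 1: Write the numerator in powers of (z + 2): -6z + 10 = -6(z + 2) + (-6*(-2) + 10) = -6(z + 2) + 22
Step 2: Divide by (z + 2)^5: f(z) = 22(z + 2)^(-5) - 6(z + 2)^(-4)
Step 3: This finite sum is the Laurent series of f about z = -2.
Step 4: Coefficient of (z + 2)^(-4) = coefficient of (z + 2) in the re-centred numerator = -6

-6


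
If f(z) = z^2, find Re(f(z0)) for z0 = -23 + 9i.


Step 1: z0 = -23 + 9i
Step 2: z0^2 = (-23)^2 - 9^2 - 414i
Step 3: real part = 529 - 81 = 448

448


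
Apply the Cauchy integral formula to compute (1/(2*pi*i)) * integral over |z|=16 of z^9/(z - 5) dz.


Step 1: f(z) = z^9, a = 5 is inside |z| = 16
Step 2: By Cauchy integral formula: (1/(2pi*i)) * integral = f(a)
Step 3: f(5) = 5^9 = 1953125

1953125


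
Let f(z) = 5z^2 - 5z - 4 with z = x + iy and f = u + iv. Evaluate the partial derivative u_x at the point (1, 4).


Step 1: f(z) = 5(x+iy)^2 - 5(x+iy) - 4
Step 2: u = 5(x^2 - y^2) - 5x - 4
Step 3: u_x = 10x - 5
Step 4: At (1, 4): u_x = 10 - 5 = 5

5


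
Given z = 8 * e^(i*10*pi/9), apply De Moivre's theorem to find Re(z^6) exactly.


Step 1: By De Moivre's theorem, z^6 = 8^6 * e^(i*6*10*pi/9) = 262144 * (cos(20*pi/3) + i*sin(20*pi/3))
Step 2: |z|^6 = 8^6 = 262144
Step 3: Reduce the angle mod 2*pi: 20*pi/3 - 6*pi = 2*pi/3
Step 4: cos(2*pi/3) = -1/2
Step 5: Re(z^6) = 262144 * (-1/2) = -131072

-131072


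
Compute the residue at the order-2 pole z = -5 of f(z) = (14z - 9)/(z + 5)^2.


Step 1: Pole of order 2 at z = -5
Step 2: Res = lim d/dz [(z + 5)^2 * f(z)] as z -> -5
Step 3: (z + 5)^2 * f(z) = 14z - 9
Step 4: d/dz[14z - 9] = 14

14


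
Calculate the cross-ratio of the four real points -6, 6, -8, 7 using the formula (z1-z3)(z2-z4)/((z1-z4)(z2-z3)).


Step 1: (z1-z3)(z2-z4) = 2 * (-1) = -2
Step 2: (z1-z4)(z2-z3) = (-13) * 14 = -182
Step 3: Cross-ratio = 2/182 = 1/91

1/91


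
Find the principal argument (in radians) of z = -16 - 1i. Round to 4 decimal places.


Step 1: z = -16 - 1i
Step 2: arg(z) = atan2(-1, -16)
Step 3: arg(z) = -3.0792

-3.0792


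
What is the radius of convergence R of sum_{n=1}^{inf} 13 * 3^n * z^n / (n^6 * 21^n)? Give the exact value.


Step 1: General term a_n = 13 * 3^n / (n^6 * 21^n)
Step 2: By the root test, |a_n|^(1/n) = 13^(1/n) * 3 / (n^(6/n) * 21) -> 3/21 as n -> infinity (since 13^(1/n) -> 1 and n^(6/n) -> 1)
Step 3: R = 1/lim|a_n|^(1/n) = 21/3 = 7

7


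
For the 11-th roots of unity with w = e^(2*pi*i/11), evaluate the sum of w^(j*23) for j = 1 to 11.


Step 1: The sum sum_{j=1}^{n} w^(k*j) equals n if n | k, else 0.
Step 2: Here n = 11, k = 23
Step 3: Does n divide k? 11 | 23 -> False
Step 4: Sum = 0

0


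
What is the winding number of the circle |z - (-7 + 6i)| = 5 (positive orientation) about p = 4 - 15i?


Step 1: Center c = (-7, 6), radius = 5
Step 2: |p - c|^2 = 11^2 + (-21)^2 = 562
Step 3: r^2 = 25
Step 4: |p-c| > r so winding number = 0

0


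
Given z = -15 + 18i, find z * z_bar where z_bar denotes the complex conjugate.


Step 1: conj(z) = -15 - 18i
Step 2: z * conj(z) = (-15)^2 + 18^2
Step 3: = 225 + 324 = 549

549


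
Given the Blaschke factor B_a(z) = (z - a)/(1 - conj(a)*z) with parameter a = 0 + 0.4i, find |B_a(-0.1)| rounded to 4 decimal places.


Step 1: Numerator z0 - a = -0.1 - (0 + 0.4i) = -0.1 - 0.4i
Step 2: Denominator 1 - conj(a)*z0 = 1 - (0 - 0.4i)*(-0.1) = 1 - 0.04i
Step 3: |z0 - a|^2 = (-0.1)^2 + (-0.4)^2 = 0.17; |1 - conj(a)*z0|^2 = 1^2 + (-0.04)^2 = 1.0016
Step 4: |B_a(-0.1)| = sqrt(0.17 / 1.0016) = sqrt(0.169728)
Step 5: = 0.412

0.412


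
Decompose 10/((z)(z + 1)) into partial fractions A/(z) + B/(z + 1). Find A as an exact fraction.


Step 1: Multiply both sides by (z) and set z = 0
Step 2: A = 10 / (0 + 1)
Step 3: A = 10 / 1
Step 4: A = 10

10


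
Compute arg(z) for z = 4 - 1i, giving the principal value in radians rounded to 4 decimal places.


Step 1: z = 4 - 1i
Step 2: arg(z) = atan2(-1, 4)
Step 3: arg(z) = -0.245

-0.245
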